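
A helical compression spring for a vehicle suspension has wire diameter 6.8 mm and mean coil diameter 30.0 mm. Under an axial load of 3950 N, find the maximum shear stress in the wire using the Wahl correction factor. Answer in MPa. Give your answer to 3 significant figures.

Spring index C = D/d = 30.0/6.8 = 4.4118
K_W = (4C−1)/(4C−4) + 0.615/C = 16.647/13.647 + 0.1394 = 1.3592
τ₀ = 8FD/(πd³) = 8·3950·30.0/(π·6.8³) = 948000/987.82 = 959.69 MPa
τ_max = K·τ₀ = 1.3592 × 959.69 = 1304.4 MPa

1300 MPa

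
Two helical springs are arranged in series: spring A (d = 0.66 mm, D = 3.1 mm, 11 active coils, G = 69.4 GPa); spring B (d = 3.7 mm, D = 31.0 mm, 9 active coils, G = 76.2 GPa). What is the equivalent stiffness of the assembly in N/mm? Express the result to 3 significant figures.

2.86 N/mm

k_A = Gd⁴/(8D³N_a) = (69.4×10³)(0.66⁴)/(8·3.1³·11) = 5.023 N/mm
k_B = Gd⁴/(8D³N_a) = (76.2×10³)(3.7⁴)/(8·31.0³·9) = 6.658 N/mm
Series: 1/k_eq = 1/5.023 + 1/6.658 = 0.34928; k_eq = 2.8631 N/mm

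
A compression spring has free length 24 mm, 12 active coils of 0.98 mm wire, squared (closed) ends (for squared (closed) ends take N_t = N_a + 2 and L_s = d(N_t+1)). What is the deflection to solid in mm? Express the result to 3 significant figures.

N_t = 14; L_s = 0.98·15 = 14.7 mm
δ_solid = L₀ − L_s = 24 − 14.7 = 9.3 mm

9.30 mm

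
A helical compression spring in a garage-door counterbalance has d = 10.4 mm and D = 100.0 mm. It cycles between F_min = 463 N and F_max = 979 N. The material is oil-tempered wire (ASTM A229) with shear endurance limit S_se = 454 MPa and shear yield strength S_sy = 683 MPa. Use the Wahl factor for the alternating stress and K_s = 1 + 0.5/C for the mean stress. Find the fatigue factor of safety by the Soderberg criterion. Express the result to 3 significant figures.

C = D/d = 100.0/10.4 = 9.6154; K_W = (4C−1)/(4C−4)+0.615/C = 1.1510; K_s = 1+0.5/C = 1.0520
F_a = (F_max−F_min)/2 = 258 N; F_m = (F_max+F_min)/2 = 721 N
τ_a = K_W·8F_aD/(πd³) = 1.1510 × 58.406 = 67.226 MPa
τ_m = K_s·8F_mD/(πd³) = 1.0520 × 163.22 = 171.71 MPa
Soderberg: 1/n_f = τ_a/S_se + τ_m/S_sy = 67.226/454 + 171.71/683 = 0.14808 + 0.25140 = 0.39948
n_f = 1/0.39948 = 2.503

2.50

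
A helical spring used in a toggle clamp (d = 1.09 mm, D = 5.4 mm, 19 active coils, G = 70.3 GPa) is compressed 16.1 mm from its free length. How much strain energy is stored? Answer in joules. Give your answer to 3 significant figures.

k = Gd⁴/(8D³N_a) = (70.3×10³)(1.09⁴)/(8·5.4³·19) = 4.1461 N/mm
U = ½kδ² = 0.5 × 4.1461 × 16.1² = 537.35 N·mm = 0.53735 J

0.537 J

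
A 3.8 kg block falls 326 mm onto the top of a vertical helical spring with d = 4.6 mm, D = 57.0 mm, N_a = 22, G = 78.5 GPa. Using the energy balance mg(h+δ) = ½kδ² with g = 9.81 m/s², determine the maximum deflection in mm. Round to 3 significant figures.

189 mm

k = Gd⁴/(8D³N_a) = (78.5×10³)(4.6⁴)/(8·57.0³·22) = 1.0784 N/mm
W = mg = 3.8 × 9.81 = 37.278 N
½kδ² − Wδ − Wh = 0 → δ = (W + √(W² + 2kWh))/k
δ = (37.278 + √(1389.6 + 26209.8))/1.0784 = (37.278 + 166.13)/1.0784 = 188.63 mm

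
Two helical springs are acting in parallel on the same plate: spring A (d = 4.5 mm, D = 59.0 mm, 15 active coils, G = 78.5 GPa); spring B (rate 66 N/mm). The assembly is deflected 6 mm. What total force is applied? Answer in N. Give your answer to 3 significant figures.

k_A = Gd⁴/(8D³N_a) = (78.5×10³)(4.5⁴)/(8·59.0³·15) = 1.3061 N/mm
Parallel: k_eq = 1.3061 + 66 = 67.306 N/mm
F = k_eq·δ = 67.306·6 = 403.84 N

404 N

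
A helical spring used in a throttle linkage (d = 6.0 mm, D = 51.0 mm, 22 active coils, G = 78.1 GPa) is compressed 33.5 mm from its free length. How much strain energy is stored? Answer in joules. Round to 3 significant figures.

2.43 J

k = Gd⁴/(8D³N_a) = (78.1×10³)(6.0⁴)/(8·51.0³·22) = 4.3354 N/mm
U = ½kδ² = 0.5 × 4.3354 × 33.5² = 2432.7 N·mm = 2.4327 J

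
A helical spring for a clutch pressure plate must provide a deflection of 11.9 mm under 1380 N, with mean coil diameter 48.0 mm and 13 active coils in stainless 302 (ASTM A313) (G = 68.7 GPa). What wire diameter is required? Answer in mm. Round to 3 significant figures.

11.8 mm

Required rate k = F/δ = 1380/11.9 = 115.97 N/mm
d = (8D³N_a·k / G)^(1/4) = (8·48.0³·13·115.97 / (68.7×10³))^0.25
  = (19415)^0.25 = 11.8041 mm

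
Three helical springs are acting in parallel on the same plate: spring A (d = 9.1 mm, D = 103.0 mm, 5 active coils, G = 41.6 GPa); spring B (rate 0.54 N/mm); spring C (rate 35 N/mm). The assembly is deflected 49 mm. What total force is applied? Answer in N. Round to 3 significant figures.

k_A = Gd⁴/(8D³N_a) = (41.6×10³)(9.1⁴)/(8·103.0³·5) = 6.5266 N/mm
Parallel: k_eq = 6.5266 + 0.54 + 35 = 42.067 N/mm
F = k_eq·δ = 42.067·49 = 2061.3 N

2060 N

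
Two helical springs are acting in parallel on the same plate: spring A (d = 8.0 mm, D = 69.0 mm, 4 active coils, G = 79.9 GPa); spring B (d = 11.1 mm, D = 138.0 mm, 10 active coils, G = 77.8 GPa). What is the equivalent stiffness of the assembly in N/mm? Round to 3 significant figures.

36.7 N/mm

k_A = Gd⁴/(8D³N_a) = (79.9×10³)(8.0⁴)/(8·69.0³·4) = 31.132 N/mm
k_B = Gd⁴/(8D³N_a) = (77.8×10³)(11.1⁴)/(8·138.0³·10) = 5.6175 N/mm
Parallel: k_eq = 31.132 + 5.6175 = 36.75 N/mm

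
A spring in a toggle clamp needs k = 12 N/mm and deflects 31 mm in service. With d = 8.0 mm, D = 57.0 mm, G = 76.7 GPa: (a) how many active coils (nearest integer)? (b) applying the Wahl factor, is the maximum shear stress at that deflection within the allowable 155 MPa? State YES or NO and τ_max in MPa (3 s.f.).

(a) 18 coils; (b) YES, τ_max = 125 MPa

N_a = Gd⁴/(8D³k) = (76.7×10³)(8.0⁴)/(8·57.0³·12) = 17.67 → N_a = 18
Actual rate k = Gd⁴/(8D³·18) = 11.781 N/mm
Working load F = kδ = 11.781·31 = 365.2 N
C = 57.0/8.0 = 7.1250; K_W = (4C−1)/(4C−4)+0.615/C = 1.2088
τ_max = K_W·8FD/(πd³) = 1.2088·103.53 = 125.15 MPa
τ_max ≤ 155 MPa → acceptable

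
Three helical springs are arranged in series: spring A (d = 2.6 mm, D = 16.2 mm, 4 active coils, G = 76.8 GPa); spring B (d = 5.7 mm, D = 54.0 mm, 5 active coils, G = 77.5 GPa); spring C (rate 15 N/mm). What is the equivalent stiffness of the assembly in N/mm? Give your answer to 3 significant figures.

k_A = Gd⁴/(8D³N_a) = (76.8×10³)(2.6⁴)/(8·16.2³·4) = 25.796 N/mm
k_B = Gd⁴/(8D³N_a) = (77.5×10³)(5.7⁴)/(8·54.0³·5) = 12.989 N/mm
Series: 1/k_eq = 1/25.796 + 1/12.989 + 1/15 = 0.18242; k_eq = 5.4818 N/mm

5.48 N/mm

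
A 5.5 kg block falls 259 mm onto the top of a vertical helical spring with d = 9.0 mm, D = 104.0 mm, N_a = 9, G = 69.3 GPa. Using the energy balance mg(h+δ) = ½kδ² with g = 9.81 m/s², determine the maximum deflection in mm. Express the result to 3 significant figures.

80.8 mm

k = Gd⁴/(8D³N_a) = (69.3×10³)(9.0⁴)/(8·104.0³·9) = 5.614 N/mm
W = mg = 5.5 × 9.81 = 53.955 N
½kδ² − Wδ − Wh = 0 → δ = (W + √(W² + 2kWh))/k
δ = (53.955 + √(2911.1 + 156903))/5.614 = (53.955 + 399.77)/5.614 = 80.82 mm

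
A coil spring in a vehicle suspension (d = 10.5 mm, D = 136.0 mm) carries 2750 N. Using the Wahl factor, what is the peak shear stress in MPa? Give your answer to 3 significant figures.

913 MPa

Spring index C = D/d = 136.0/10.5 = 12.9524
K_W = (4C−1)/(4C−4) + 0.615/C = 50.810/47.810 + 0.0475 = 1.1102
τ₀ = 8FD/(πd³) = 8·2750·136.0/(π·10.5³) = 2.992e+06/3636.8 = 822.7 MPa
τ_max = K·τ₀ = 1.1102 × 822.7 = 913.39 MPa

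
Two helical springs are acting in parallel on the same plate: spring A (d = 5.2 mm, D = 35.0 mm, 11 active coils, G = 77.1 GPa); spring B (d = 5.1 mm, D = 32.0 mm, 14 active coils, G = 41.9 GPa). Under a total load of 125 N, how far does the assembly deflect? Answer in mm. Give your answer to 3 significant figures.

5.52 mm

k_A = Gd⁴/(8D³N_a) = (77.1×10³)(5.2⁴)/(8·35.0³·11) = 14.941 N/mm
k_B = Gd⁴/(8D³N_a) = (41.9×10³)(5.1⁴)/(8·32.0³·14) = 7.7237 N/mm
Parallel: k_eq = 14.941 + 7.7237 = 22.665 N/mm
δ = F/k_eq = 125/22.665 = 5.5152 mm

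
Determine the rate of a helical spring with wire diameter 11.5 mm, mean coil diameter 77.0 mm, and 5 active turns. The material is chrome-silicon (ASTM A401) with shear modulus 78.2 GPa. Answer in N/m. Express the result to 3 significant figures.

k = Gd⁴/(8D³N_a) = (78.2×10³ × 11.5⁴) / (8 × 77.0³ × 5)
  = 1.36772e+09 / 1.82613e+07 = 74.897 N/mm = 74897 N/m

74900 N/m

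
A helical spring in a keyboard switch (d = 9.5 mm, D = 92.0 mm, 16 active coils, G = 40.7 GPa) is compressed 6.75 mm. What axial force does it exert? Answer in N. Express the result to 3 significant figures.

k = Gd⁴/(8D³N_a) = (40.7×10³)(9.5⁴)/(8·92.0³·16) = 3.3259 N/mm
F = k·δ = 3.3259 × 6.75 = 22.45 N

22.5 N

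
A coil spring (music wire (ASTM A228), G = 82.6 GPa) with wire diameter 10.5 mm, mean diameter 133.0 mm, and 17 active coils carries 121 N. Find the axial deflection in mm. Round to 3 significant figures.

38.6 mm

k = Gd⁴/(8D³N_a) = (82.6×10³)(10.5⁴)/(8·133.0³·17) = 3.1379 N/mm
δ = F/k = 121 / 3.1379 = 38.56 mm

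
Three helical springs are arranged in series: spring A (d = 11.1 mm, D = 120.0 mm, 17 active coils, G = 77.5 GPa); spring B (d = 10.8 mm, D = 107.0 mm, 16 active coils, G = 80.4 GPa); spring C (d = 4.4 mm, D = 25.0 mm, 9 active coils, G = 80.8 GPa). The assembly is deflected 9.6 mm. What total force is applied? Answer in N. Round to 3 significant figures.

k_A = Gd⁴/(8D³N_a) = (77.5×10³)(11.1⁴)/(8·120.0³·17) = 5.0062 N/mm
k_B = Gd⁴/(8D³N_a) = (80.4×10³)(10.8⁴)/(8·107.0³·16) = 6.9757 N/mm
k_C = Gd⁴/(8D³N_a) = (80.8×10³)(4.4⁴)/(8·25.0³·9) = 26.92 N/mm
Series: 1/k_eq = 1/5.0062 + 1/6.9757 + 1/26.92 = 0.38025; k_eq = 2.6298 N/mm
F = k_eq·δ = 2.6298·9.6 = 25.246 N

25.2 N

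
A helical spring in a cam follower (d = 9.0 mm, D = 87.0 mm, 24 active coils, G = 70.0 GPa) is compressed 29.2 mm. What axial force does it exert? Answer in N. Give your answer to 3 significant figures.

106 N

k = Gd⁴/(8D³N_a) = (70.0×10³)(9.0⁴)/(8·87.0³·24) = 3.6325 N/mm
F = k·δ = 3.6325 × 29.2 = 106.07 N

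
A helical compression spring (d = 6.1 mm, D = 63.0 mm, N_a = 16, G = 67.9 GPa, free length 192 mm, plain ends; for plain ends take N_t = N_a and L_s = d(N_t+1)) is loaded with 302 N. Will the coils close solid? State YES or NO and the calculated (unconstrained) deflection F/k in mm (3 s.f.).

YES, δ = 103 mm

k = Gd⁴/(8D³N_a) = (67.9×10³)(6.1⁴)/(8·63.0³·16) = 2.9374 N/mm
N_t = 16; L_s = 6.1·17 = 103.7 mm; δ_solid = L₀ − L_s = 192 − 103.7 = 88.3 mm
δ = F/k = 302/2.9374 = 102.81 mm
δ ≥ δ_solid → spring goes solid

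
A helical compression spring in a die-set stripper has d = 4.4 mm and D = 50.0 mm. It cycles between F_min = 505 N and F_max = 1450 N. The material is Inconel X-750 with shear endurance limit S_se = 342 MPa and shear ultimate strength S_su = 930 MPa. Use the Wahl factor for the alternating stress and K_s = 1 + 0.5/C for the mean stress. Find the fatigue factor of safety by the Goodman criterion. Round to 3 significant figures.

0.252

C = D/d = 50.0/4.4 = 11.3636; K_W = (4C−1)/(4C−4)+0.615/C = 1.1265; K_s = 1+0.5/C = 1.0440
F_a = (F_max−F_min)/2 = 472.5 N; F_m = (F_max+F_min)/2 = 977.5 N
τ_a = K_W·8F_aD/(πd³) = 1.1265 × 706.24 = 795.57 MPa
τ_m = K_s·8F_mD/(πd³) = 1.0440 × 1461.1 = 1525.3 MPa
Goodman: 1/n_f = τ_a/S_se + τ_m/S_su = 795.57/342 + 1525.3/930 = 2.32624 + 1.64016 = 3.9664
n_f = 1/3.9664 = 0.2521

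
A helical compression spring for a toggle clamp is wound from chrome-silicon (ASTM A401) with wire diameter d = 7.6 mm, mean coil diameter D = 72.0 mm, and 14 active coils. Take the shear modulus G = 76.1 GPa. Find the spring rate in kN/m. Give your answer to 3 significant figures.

k = Gd⁴/(8D³N_a) = (76.1×10³ × 7.6⁴) / (8 × 72.0³ × 14)
  = 2.53886e+08 / 4.18038e+07 = 6.0733 N/mm

6.07 kN/m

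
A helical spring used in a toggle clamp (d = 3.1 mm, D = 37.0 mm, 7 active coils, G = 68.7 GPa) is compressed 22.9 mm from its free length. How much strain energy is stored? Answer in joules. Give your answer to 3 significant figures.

k = Gd⁴/(8D³N_a) = (68.7×10³)(3.1⁴)/(8·37.0³·7) = 2.2367 N/mm
U = ½kδ² = 0.5 × 2.2367 × 22.9² = 586.48 N·mm = 0.58648 J

0.586 J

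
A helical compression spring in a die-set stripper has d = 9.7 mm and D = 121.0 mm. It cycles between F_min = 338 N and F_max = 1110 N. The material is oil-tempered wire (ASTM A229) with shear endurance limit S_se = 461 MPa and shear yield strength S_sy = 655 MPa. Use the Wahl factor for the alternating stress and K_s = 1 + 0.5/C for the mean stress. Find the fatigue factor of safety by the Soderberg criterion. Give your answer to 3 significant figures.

1.42

C = D/d = 121.0/9.7 = 12.4742; K_W = (4C−1)/(4C−4)+0.615/C = 1.1147; K_s = 1+0.5/C = 1.0401
F_a = (F_max−F_min)/2 = 386 N; F_m = (F_max+F_min)/2 = 724 N
τ_a = K_W·8F_aD/(πd³) = 1.1147 × 130.32 = 145.26 MPa
τ_m = K_s·8F_mD/(πd³) = 1.0401 × 244.43 = 254.22 MPa
Soderberg: 1/n_f = τ_a/S_se + τ_m/S_sy = 145.26/461 + 254.22/655 = 0.31509 + 0.38813 = 0.70322
n_f = 1/0.70322 = 1.422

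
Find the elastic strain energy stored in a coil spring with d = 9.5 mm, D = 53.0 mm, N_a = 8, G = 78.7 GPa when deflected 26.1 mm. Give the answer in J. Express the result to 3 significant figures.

k = Gd⁴/(8D³N_a) = (78.7×10³)(9.5⁴)/(8·53.0³·8) = 67.276 N/mm
U = ½kδ² = 0.5 × 67.276 × 26.1² = 22915 N·mm = 22.915 J

22.9 J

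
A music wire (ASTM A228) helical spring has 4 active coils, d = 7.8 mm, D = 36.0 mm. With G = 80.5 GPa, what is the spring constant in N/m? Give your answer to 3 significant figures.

k = Gd⁴/(8D³N_a) = (80.5×10³ × 7.8⁴) / (8 × 36.0³ × 4)
  = 2.97971e+08 / 1.49299e+06 = 199.58 N/mm = 1.9958e+05 N/m

200000 N/m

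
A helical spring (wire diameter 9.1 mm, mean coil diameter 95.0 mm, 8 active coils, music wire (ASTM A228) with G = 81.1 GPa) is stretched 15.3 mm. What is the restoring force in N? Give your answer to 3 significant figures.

k = Gd⁴/(8D³N_a) = (81.1×10³)(9.1⁴)/(8·95.0³·8) = 10.135 N/mm
F = k·δ = 10.135 × 15.3 = 155.07 N

155 N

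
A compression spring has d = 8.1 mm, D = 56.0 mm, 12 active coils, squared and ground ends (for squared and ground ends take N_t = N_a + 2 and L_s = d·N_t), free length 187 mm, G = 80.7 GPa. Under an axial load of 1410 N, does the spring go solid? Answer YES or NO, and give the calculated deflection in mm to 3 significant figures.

k = Gd⁴/(8D³N_a) = (80.7×10³)(8.1⁴)/(8·56.0³·12) = 20.605 N/mm
N_t = 14; L_s = 8.1·14 = 113.4 mm; δ_solid = L₀ − L_s = 187 − 113.4 = 73.6 mm
δ = F/k = 1410/20.605 = 68.429 mm
δ < δ_solid → spring does not go solid

NO, δ = 68.4 mm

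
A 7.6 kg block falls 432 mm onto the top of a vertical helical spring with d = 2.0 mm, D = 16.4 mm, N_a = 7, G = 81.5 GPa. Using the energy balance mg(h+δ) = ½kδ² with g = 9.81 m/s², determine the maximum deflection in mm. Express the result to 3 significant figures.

k = Gd⁴/(8D³N_a) = (81.5×10³)(2.0⁴)/(8·16.4³·7) = 5.2791 N/mm
W = mg = 7.6 × 9.81 = 74.556 N
½kδ² − Wδ − Wh = 0 → δ = (W + √(W² + 2kWh))/k
δ = (74.556 + √(5558.6 + 340059))/5.2791 = (74.556 + 587.89)/5.2791 = 125.49 mm

125 mm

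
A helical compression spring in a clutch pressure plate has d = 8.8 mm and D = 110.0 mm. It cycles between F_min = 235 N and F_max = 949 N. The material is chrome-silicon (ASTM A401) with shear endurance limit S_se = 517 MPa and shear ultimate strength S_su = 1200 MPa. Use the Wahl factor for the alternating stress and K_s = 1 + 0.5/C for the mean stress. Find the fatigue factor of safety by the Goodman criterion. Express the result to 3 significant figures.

C = D/d = 110.0/8.8 = 12.5000; K_W = (4C−1)/(4C−4)+0.615/C = 1.1144; K_s = 1+0.5/C = 1.0400
F_a = (F_max−F_min)/2 = 357 N; F_m = (F_max+F_min)/2 = 592 N
τ_a = K_W·8F_aD/(πd³) = 1.1144 × 146.74 = 163.53 MPa
τ_m = K_s·8F_mD/(πd³) = 1.0400 × 243.34 = 253.07 MPa
Goodman: 1/n_f = τ_a/S_se + τ_m/S_su = 163.53/517 + 253.07/1200 = 0.31631 + 0.21089 = 0.5272
n_f = 1/0.5272 = 1.897

1.90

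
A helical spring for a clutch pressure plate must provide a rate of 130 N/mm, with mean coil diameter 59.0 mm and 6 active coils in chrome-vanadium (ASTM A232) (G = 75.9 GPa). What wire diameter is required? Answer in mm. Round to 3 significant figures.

11.4 mm

d = (8D³N_a·k / G)^(1/4) = (8·59.0³·6·130 / (75.9×10³))^0.25
  = (16885)^0.25 = 11.3992 mm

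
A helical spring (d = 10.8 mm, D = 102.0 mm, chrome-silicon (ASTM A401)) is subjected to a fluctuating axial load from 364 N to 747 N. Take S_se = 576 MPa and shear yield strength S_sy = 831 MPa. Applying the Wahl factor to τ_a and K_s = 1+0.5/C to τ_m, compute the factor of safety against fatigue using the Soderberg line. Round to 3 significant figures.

C = D/d = 102.0/10.8 = 9.4444; K_W = (4C−1)/(4C−4)+0.615/C = 1.1539; K_s = 1+0.5/C = 1.0529
F_a = (F_max−F_min)/2 = 191.5 N; F_m = (F_max+F_min)/2 = 555.5 N
τ_a = K_W·8F_aD/(πd³) = 1.1539 × 39.486 = 45.564 MPa
τ_m = K_s·8F_mD/(πd³) = 1.0529 × 114.54 = 120.6 MPa
Soderberg: 1/n_f = τ_a/S_se + τ_m/S_sy = 45.564/576 + 120.6/831 = 0.07910 + 0.14513 = 0.22423
n_f = 1/0.22423 = 4.46

4.46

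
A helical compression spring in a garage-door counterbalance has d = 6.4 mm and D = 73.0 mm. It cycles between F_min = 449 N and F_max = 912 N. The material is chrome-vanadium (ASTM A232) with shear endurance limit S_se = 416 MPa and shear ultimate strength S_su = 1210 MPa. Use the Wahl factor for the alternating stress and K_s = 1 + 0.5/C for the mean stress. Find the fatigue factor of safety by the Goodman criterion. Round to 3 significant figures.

C = D/d = 73.0/6.4 = 11.4062; K_W = (4C−1)/(4C−4)+0.615/C = 1.1260; K_s = 1+0.5/C = 1.0438
F_a = (F_max−F_min)/2 = 231.5 N; F_m = (F_max+F_min)/2 = 680.5 N
τ_a = K_W·8F_aD/(πd³) = 1.1260 × 164.16 = 184.85 MPa
τ_m = K_s·8F_mD/(πd³) = 1.0438 × 482.56 = 503.71 MPa
Goodman: 1/n_f = τ_a/S_se + τ_m/S_su = 184.85/416 + 503.71/1210 = 0.44434 + 0.41629 = 0.86063
n_f = 1/0.86063 = 1.162

1.16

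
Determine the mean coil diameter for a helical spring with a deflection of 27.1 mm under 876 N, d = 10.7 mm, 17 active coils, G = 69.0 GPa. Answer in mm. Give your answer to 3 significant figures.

Required rate k = F/δ = 876/27.1 = 32.325 N/mm
D = (Gd⁴/(8N_a·k))^(1/3) = (69.0×10³·10.7⁴/(8·17·32.325))^(1/3)
  = (205736)^(1/3) = 59.0342 mm

59.0 mm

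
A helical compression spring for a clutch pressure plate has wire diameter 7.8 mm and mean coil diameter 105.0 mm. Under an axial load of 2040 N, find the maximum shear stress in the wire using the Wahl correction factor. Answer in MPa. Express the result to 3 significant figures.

1270 MPa

Spring index C = D/d = 105.0/7.8 = 13.4615
K_W = (4C−1)/(4C−4) + 0.615/C = 52.846/49.846 + 0.0457 = 1.1059
τ₀ = 8FD/(πd³) = 8·2040·105.0/(π·7.8³) = 1.7136e+06/1490.8 = 1149.4 MPa
τ_max = K·τ₀ = 1.1059 × 1149.4 = 1271.1 MPa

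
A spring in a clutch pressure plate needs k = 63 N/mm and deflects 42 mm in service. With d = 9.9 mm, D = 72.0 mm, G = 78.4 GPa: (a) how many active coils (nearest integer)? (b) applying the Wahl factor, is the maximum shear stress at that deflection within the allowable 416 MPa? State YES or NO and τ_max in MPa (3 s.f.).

N_a = Gd⁴/(8D³k) = (78.4×10³)(9.9⁴)/(8·72.0³·63) = 4.003 → N_a = 4
Actual rate k = Gd⁴/(8D³·4) = 63.054 N/mm
Working load F = kδ = 63.054·42 = 2648.2 N
C = 72.0/9.9 = 7.2727; K_W = (4C−1)/(4C−4)+0.615/C = 1.2041
τ_max = K_W·8FD/(πd³) = 1.2041·500.41 = 602.56 MPa
τ_max > 416 MPa → exceeds allowable

(a) 4 coils; (b) NO, τ_max = 603 MPa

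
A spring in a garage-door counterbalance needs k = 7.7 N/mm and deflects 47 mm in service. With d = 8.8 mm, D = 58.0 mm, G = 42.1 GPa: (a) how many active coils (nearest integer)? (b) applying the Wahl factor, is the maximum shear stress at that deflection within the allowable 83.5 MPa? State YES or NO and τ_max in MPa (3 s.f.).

(a) 21 coils; (b) NO, τ_max = 96.3 MPa

N_a = Gd⁴/(8D³k) = (42.1×10³)(8.8⁴)/(8·58.0³·7.7) = 21.01 → N_a = 21
Actual rate k = Gd⁴/(8D³·21) = 7.7023 N/mm
Working load F = kδ = 7.7023·47 = 362.01 N
C = 58.0/8.8 = 6.5909; K_W = (4C−1)/(4C−4)+0.615/C = 1.2275
τ_max = K_W·8FD/(πd³) = 1.2275·78.458 = 96.304 MPa
τ_max > 83.5 MPa → exceeds allowable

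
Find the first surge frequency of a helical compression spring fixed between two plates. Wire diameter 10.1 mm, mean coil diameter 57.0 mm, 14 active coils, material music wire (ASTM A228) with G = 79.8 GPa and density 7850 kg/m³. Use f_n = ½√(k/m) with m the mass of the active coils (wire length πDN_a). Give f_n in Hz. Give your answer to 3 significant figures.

79.7 Hz

k = Gd⁴/(8D³N_a) = (79.8×10³)(10.1⁴)/(8·57.0³·14) = 40.036 N/mm = 40036 N/m
Wire length L = πDN_a = π·57.0·14 = 2507 mm
m = ρ·(πd²/4)·L = 7850 × 80.118×10⁻⁶ m² × 2.507 m = 1.5767 kg
f_n = ½√(k/m) = 0.5·√(40036/1.5767) = 0.5·√(25392) = 79.674 Hz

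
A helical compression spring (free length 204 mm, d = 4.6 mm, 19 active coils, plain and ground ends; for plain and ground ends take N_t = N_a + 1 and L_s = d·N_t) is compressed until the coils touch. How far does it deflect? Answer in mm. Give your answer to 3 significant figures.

112 mm

N_t = 20; L_s = 4.6·20 = 92 mm
δ_solid = L₀ − L_s = 204 − 92 = 112 mm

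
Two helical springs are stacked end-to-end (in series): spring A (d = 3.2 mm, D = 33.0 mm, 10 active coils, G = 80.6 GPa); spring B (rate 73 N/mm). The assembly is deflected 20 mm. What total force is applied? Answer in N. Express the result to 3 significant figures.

k_A = Gd⁴/(8D³N_a) = (80.6×10³)(3.2⁴)/(8·33.0³·10) = 2.9397 N/mm
Series: 1/k_eq = 1/2.9397 + 1/73 = 0.35387; k_eq = 2.8259 N/mm
F = k_eq·δ = 2.8259·20 = 56.518 N

56.5 N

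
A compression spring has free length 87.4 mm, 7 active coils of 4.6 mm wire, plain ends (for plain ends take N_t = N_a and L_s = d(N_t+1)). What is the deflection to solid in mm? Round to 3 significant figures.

50.6 mm

N_t = 7; L_s = 4.6·8 = 36.8 mm
δ_solid = L₀ − L_s = 87.4 − 36.8 = 50.6 mm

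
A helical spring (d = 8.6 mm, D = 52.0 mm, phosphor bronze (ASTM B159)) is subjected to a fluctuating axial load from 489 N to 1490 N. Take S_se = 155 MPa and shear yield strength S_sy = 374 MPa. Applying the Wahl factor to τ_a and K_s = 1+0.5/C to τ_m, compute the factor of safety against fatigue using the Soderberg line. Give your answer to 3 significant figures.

C = D/d = 52.0/8.6 = 6.0465; K_W = (4C−1)/(4C−4)+0.615/C = 1.2503; K_s = 1+0.5/C = 1.0827
F_a = (F_max−F_min)/2 = 500.5 N; F_m = (F_max+F_min)/2 = 989.5 N
τ_a = K_W·8F_aD/(πd³) = 1.2503 × 104.2 = 130.28 MPa
τ_m = K_s·8F_mD/(πd³) = 1.0827 × 206 = 223.03 MPa
Soderberg: 1/n_f = τ_a/S_se + τ_m/S_sy = 130.28/155 + 223.03/374 = 0.84051 + 0.59634 = 1.4369
n_f = 1/1.4369 = 0.696

0.696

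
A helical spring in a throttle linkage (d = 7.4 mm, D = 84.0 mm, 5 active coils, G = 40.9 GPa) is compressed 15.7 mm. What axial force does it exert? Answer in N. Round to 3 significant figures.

81.2 N

k = Gd⁴/(8D³N_a) = (40.9×10³)(7.4⁴)/(8·84.0³·5) = 5.1731 N/mm
F = k·δ = 5.1731 × 15.7 = 81.218 N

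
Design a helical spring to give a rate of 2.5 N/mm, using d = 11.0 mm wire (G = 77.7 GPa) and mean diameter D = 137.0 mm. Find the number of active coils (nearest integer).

22

N_a = Gd⁴/(8D³k) = (77.7×10³ × 11.0⁴)/(8 × 137.0³ × 2.5)
    = 1.13761e+09 / 5.14271e+07 = 22.12 → 22 coils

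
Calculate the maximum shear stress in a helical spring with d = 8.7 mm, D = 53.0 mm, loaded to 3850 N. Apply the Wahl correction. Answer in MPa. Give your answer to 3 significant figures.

Spring index C = D/d = 53.0/8.7 = 6.0920
K_W = (4C−1)/(4C−4) + 0.615/C = 23.368/20.368 + 0.1010 = 1.2482
τ₀ = 8FD/(πd³) = 8·3850·53.0/(π·8.7³) = 1.6324e+06/2068.7 = 789.08 MPa
τ_max = K·τ₀ = 1.2482 × 789.08 = 984.96 MPa

985 MPa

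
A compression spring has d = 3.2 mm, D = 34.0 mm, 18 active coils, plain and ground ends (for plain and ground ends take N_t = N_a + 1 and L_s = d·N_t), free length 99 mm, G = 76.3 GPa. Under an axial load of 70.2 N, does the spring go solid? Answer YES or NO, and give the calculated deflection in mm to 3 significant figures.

YES, δ = 49.7 mm

k = Gd⁴/(8D³N_a) = (76.3×10³)(3.2⁴)/(8·34.0³·18) = 1.4136 N/mm
N_t = 19; L_s = 3.2·19 = 60.8 mm; δ_solid = L₀ − L_s = 99 − 60.8 = 38.2 mm
δ = F/k = 70.2/1.4136 = 49.661 mm
δ ≥ δ_solid → spring goes solid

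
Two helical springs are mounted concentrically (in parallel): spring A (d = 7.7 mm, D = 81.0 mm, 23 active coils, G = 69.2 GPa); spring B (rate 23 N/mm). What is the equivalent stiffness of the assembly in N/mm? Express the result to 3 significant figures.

k_A = Gd⁴/(8D³N_a) = (69.2×10³)(7.7⁴)/(8·81.0³·23) = 2.4877 N/mm
Parallel: k_eq = 2.4877 + 23 = 25.488 N/mm

25.5 N/mm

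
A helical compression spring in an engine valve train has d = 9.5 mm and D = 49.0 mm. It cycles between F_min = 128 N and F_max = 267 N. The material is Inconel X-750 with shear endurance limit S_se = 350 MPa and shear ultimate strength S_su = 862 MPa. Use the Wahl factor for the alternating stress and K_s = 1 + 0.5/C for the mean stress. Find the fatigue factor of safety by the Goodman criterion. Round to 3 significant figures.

C = D/d = 49.0/9.5 = 5.1579; K_W = (4C−1)/(4C−4)+0.615/C = 1.2996; K_s = 1+0.5/C = 1.0969
F_a = (F_max−F_min)/2 = 69.5 N; F_m = (F_max+F_min)/2 = 197.5 N
τ_a = K_W·8F_aD/(πd³) = 1.2996 × 10.115 = 13.145 MPa
τ_m = K_s·8F_mD/(πd³) = 1.0969 × 28.743 = 31.529 MPa
Goodman: 1/n_f = τ_a/S_se + τ_m/S_su = 13.145/350 + 31.529/862 = 0.03756 + 0.03658 = 0.074134
n_f = 1/0.074134 = 13.49

13.5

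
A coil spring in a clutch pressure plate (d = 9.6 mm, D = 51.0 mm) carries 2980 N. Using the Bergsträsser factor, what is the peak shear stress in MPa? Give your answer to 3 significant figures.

Spring index C = D/d = 51.0/9.6 = 5.3125
K_B = (4C+2)/(4C−3) = 23.250/18.250 = 1.2740
τ₀ = 8FD/(πd³) = 8·2980·51.0/(π·9.6³) = 1.21584e+06/2779.5 = 437.43 MPa
τ_max = K·τ₀ = 1.2740 × 437.43 = 557.28 MPa

557 MPa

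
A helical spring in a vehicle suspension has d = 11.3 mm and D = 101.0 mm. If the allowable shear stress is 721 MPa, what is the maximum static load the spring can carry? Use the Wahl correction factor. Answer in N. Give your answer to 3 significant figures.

3480 N

C = D/d = 101.0/11.3 = 8.9381
K_W = (4C−1)/(4C−4) + 0.615/C = 34.752/31.752 + 0.0688 = 1.1633
τ_max = K·8FD/(πd³) → F_max = τ_allow·πd³/(8DK)
F_max = 721·π·11.3³/(8·101.0·1.1633) = 3.2683e+06/939.94 = 3477.1 N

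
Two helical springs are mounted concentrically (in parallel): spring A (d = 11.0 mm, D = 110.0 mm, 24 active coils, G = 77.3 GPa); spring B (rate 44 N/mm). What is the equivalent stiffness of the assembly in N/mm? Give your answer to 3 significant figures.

k_A = Gd⁴/(8D³N_a) = (77.3×10³)(11.0⁴)/(8·110.0³·24) = 4.4286 N/mm
Parallel: k_eq = 4.4286 + 44 = 48.429 N/mm

48.4 N/mm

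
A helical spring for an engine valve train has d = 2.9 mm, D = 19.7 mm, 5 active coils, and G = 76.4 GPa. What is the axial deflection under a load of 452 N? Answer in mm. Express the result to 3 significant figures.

25.6 mm

k = Gd⁴/(8D³N_a) = (76.4×10³)(2.9⁴)/(8·19.7³·5) = 17.67 N/mm
δ = F/k = 452 / 17.67 = 25.581 mm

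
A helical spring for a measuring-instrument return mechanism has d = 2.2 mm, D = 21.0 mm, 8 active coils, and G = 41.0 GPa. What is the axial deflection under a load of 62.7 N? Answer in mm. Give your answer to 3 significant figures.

38.7 mm

k = Gd⁴/(8D³N_a) = (41.0×10³)(2.2⁴)/(8·21.0³·8) = 1.6205 N/mm
δ = F/k = 62.7 / 1.6205 = 38.693 mm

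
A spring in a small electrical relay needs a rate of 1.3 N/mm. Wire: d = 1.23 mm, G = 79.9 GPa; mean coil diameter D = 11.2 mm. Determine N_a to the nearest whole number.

13

N_a = Gd⁴/(8D³k) = (79.9×10³ × 1.23⁴)/(8 × 11.2³ × 1.3)
    = 182880 / 14611.3 = 12.52 → 13 coils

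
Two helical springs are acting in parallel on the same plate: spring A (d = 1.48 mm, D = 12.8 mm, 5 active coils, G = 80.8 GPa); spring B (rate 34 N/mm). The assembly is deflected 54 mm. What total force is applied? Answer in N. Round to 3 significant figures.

2090 N

k_A = Gd⁴/(8D³N_a) = (80.8×10³)(1.48⁴)/(8·12.8³·5) = 4.6213 N/mm
Parallel: k_eq = 4.6213 + 34 = 38.621 N/mm
F = k_eq·δ = 38.621·54 = 2085.6 N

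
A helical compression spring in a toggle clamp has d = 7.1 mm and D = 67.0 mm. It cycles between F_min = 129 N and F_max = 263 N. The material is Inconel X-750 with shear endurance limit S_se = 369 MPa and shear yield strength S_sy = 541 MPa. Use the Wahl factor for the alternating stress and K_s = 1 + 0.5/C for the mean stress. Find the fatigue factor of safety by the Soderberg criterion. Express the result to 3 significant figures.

3.55

C = D/d = 67.0/7.1 = 9.4366; K_W = (4C−1)/(4C−4)+0.615/C = 1.1541; K_s = 1+0.5/C = 1.0530
F_a = (F_max−F_min)/2 = 67 N; F_m = (F_max+F_min)/2 = 196 N
τ_a = K_W·8F_aD/(πd³) = 1.1541 × 31.939 = 36.859 MPa
τ_m = K_s·8F_mD/(πd³) = 1.0530 × 93.432 = 98.383 MPa
Soderberg: 1/n_f = τ_a/S_se + τ_m/S_sy = 36.859/369 + 98.383/541 = 0.09989 + 0.18185 = 0.28174
n_f = 1/0.28174 = 3.549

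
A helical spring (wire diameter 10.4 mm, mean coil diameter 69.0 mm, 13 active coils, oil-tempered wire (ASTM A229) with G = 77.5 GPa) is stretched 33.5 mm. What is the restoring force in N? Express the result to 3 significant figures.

k = Gd⁴/(8D³N_a) = (77.5×10³)(10.4⁴)/(8·69.0³·13) = 26.537 N/mm
F = k·δ = 26.537 × 33.5 = 888.99 N

889 N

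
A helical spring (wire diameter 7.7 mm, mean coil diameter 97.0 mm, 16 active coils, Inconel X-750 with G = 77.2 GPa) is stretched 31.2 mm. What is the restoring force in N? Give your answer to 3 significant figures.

72.5 N

k = Gd⁴/(8D³N_a) = (77.2×10³)(7.7⁴)/(8·97.0³·16) = 2.323 N/mm
F = k·δ = 2.323 × 31.2 = 72.479 N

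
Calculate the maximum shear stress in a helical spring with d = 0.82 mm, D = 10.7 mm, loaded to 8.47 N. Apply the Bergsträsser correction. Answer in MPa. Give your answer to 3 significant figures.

461 MPa

Spring index C = D/d = 10.7/0.82 = 13.0488
K_B = (4C+2)/(4C−3) = 54.195/49.195 = 1.1016
τ₀ = 8FD/(πd³) = 8·8.47·10.7/(π·0.82³) = 725.032/1.7322 = 418.57 MPa
τ_max = K·τ₀ = 1.1016 × 418.57 = 461.11 MPa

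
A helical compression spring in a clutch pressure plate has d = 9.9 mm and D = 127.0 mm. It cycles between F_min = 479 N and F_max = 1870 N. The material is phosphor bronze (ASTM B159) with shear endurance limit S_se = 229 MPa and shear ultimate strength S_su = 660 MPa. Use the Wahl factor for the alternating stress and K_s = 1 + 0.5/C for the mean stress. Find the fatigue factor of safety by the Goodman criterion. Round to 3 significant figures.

0.574

C = D/d = 127.0/9.9 = 12.8283; K_W = (4C−1)/(4C−4)+0.615/C = 1.1113; K_s = 1+0.5/C = 1.0390
F_a = (F_max−F_min)/2 = 695.5 N; F_m = (F_max+F_min)/2 = 1174.5 N
τ_a = K_W·8F_aD/(πd³) = 1.1113 × 231.81 = 257.62 MPa
τ_m = K_s·8F_mD/(πd³) = 1.0390 × 391.46 = 406.72 MPa
Goodman: 1/n_f = τ_a/S_se + τ_m/S_su = 257.62/229 + 406.72/660 = 1.12499 + 0.61624 = 1.7412
n_f = 1/1.7412 = 0.5743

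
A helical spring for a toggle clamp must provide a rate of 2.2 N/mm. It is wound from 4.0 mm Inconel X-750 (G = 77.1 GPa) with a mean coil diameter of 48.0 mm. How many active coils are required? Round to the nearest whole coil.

10

N_a = Gd⁴/(8D³k) = (77.1×10³ × 4.0⁴)/(8 × 48.0³ × 2.2)
    = 1.97376e+07 / 1.94642e+06 = 10.14 → 10 coils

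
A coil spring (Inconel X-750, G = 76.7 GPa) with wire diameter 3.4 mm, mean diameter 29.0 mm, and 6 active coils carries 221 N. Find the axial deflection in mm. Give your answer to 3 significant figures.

k = Gd⁴/(8D³N_a) = (76.7×10³)(3.4⁴)/(8·29.0³·6) = 8.7554 N/mm
δ = F/k = 221 / 8.7554 = 25.242 mm

25.2 mm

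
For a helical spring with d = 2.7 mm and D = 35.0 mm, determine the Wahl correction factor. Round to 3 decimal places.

C = D/d = 35.0/2.7 = 12.9630
K_W = (4C−1)/(4C−4) + 0.615/C = 50.852/47.852 + 0.0474 = 1.1101

1.110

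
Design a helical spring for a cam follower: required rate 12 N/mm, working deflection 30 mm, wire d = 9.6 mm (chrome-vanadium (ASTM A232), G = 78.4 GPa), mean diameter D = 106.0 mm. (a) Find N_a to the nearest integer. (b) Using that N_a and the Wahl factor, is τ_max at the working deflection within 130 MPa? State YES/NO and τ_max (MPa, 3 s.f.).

(a) 6 coils; (b) YES, τ_max = 121 MPa

N_a = Gd⁴/(8D³k) = (78.4×10³)(9.6⁴)/(8·106.0³·12) = 5.824 → N_a = 6
Actual rate k = Gd⁴/(8D³·6) = 11.648 N/mm
Working load F = kδ = 11.648·30 = 349.43 N
C = 106.0/9.6 = 11.0417; K_W = (4C−1)/(4C−4)+0.615/C = 1.1304
τ_max = K_W·8FD/(πd³) = 1.1304·106.61 = 120.51 MPa
τ_max ≤ 130 MPa → acceptable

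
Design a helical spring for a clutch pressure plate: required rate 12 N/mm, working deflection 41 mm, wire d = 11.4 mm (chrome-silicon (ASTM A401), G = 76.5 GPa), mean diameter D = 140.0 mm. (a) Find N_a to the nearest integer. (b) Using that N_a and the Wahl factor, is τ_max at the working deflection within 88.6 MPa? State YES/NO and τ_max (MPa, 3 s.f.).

N_a = Gd⁴/(8D³k) = (76.5×10³)(11.4⁴)/(8·140.0³·12) = 4.905 → N_a = 5
Actual rate k = Gd⁴/(8D³·5) = 11.772 N/mm
Working load F = kδ = 11.772·41 = 482.64 N
C = 140.0/11.4 = 12.2807; K_W = (4C−1)/(4C−4)+0.615/C = 1.1166
τ_max = K_W·8FD/(πd³) = 1.1166·116.14 = 129.68 MPa
τ_max > 88.6 MPa → exceeds allowable

(a) 5 coils; (b) NO, τ_max = 130 MPa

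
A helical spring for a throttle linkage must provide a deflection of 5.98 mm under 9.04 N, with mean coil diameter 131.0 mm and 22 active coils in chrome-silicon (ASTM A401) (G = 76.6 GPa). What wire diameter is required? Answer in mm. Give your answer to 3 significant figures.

9.40 mm

Required rate k = F/δ = 9.04/5.98 = 1.5117 N/mm
d = (8D³N_a·k / G)^(1/4) = (8·131.0³·22·1.5117 / (76.6×10³))^0.25
  = (7808.5)^0.25 = 9.4003 mm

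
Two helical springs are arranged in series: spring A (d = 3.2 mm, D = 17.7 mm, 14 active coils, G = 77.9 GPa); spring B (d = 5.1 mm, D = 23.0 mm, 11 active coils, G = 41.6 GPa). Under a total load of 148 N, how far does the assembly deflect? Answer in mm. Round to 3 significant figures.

k_A = Gd⁴/(8D³N_a) = (77.9×10³)(3.2⁴)/(8·17.7³·14) = 13.152 N/mm
k_B = Gd⁴/(8D³N_a) = (41.6×10³)(5.1⁴)/(8·23.0³·11) = 26.285 N/mm
Series: 1/k_eq = 1/13.152 + 1/26.285 = 0.11408; k_eq = 8.766 N/mm
δ = F/k_eq = 148/8.766 = 16.883 mm

16.9 mm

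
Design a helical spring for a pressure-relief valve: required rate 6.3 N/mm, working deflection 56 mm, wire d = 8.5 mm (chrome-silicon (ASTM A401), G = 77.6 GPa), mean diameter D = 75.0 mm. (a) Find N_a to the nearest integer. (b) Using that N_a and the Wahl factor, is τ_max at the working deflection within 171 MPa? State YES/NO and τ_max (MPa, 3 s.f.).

(a) 19 coils; (b) YES, τ_max = 128 MPa

N_a = Gd⁴/(8D³k) = (77.6×10³)(8.5⁴)/(8·75.0³·6.3) = 19.05 → N_a = 19
Actual rate k = Gd⁴/(8D³·19) = 6.317 N/mm
Working load F = kδ = 6.317·56 = 353.75 N
C = 75.0/8.5 = 8.8235; K_W = (4C−1)/(4C−4)+0.615/C = 1.1656
τ_max = K_W·8FD/(πd³) = 1.1656·110.01 = 128.23 MPa
τ_max ≤ 171 MPa → acceptable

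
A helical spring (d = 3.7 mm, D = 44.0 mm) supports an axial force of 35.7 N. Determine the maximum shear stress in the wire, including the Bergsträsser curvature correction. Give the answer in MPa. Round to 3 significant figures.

87.8 MPa

Spring index C = D/d = 44.0/3.7 = 11.8919
K_B = (4C+2)/(4C−3) = 49.568/44.568 = 1.1122
τ₀ = 8FD/(πd³) = 8·35.7·44.0/(π·3.7³) = 12566.4/159.13 = 78.969 MPa
τ_max = K·τ₀ = 1.1122 × 78.969 = 87.828 MPa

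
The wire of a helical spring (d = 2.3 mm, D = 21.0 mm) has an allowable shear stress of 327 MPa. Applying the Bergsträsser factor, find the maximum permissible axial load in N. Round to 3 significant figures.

64.7 N

C = D/d = 21.0/2.3 = 9.1304
K_B = (4C+2)/(4C−3) = 38.522/33.522 = 1.1492
τ_max = K·8FD/(πd³) → F_max = τ_allow·πd³/(8DK)
F_max = 327·π·2.3³/(8·21.0·1.1492) = 12499/193.06 = 64.743 N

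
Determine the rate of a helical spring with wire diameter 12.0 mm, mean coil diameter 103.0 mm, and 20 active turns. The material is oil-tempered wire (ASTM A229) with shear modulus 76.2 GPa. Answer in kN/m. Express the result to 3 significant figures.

9.04 kN/m

k = Gd⁴/(8D³N_a) = (76.2×10³ × 12.0⁴) / (8 × 103.0³ × 20)
  = 1.58008e+09 / 1.74836e+08 = 9.0375 N/mm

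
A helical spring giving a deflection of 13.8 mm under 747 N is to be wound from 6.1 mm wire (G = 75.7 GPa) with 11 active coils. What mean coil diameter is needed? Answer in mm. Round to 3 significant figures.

28.0 mm

Required rate k = F/δ = 747/13.8 = 54.13 N/mm
D = (Gd⁴/(8N_a·k))^(1/3) = (75.7×10³·6.1⁴/(8·11·54.13))^(1/3)
  = (22003.5)^(1/3) = 28.0219 mm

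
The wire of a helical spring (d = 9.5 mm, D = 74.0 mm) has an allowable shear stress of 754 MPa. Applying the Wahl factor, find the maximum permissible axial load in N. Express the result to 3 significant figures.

C = D/d = 74.0/9.5 = 7.7895
K_W = (4C−1)/(4C−4) + 0.615/C = 30.158/27.158 + 0.0790 = 1.1894
τ_max = K·8FD/(πd³) → F_max = τ_allow·πd³/(8DK)
F_max = 754·π·9.5³/(8·74.0·1.1894) = 2.0309e+06/704.14 = 2884.3 N

2880 N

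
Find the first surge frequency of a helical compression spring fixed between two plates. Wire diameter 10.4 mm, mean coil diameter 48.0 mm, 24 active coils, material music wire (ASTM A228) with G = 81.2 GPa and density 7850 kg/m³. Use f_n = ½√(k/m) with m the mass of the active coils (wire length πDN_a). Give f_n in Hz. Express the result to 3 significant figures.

68.1 Hz

k = Gd⁴/(8D³N_a) = (81.2×10³)(10.4⁴)/(8·48.0³·24) = 44.737 N/mm = 44737 N/m
Wire length L = πDN_a = π·48.0·24 = 3619.1 mm
m = ρ·(πd²/4)·L = 7850 × 84.949×10⁻⁶ m² × 3.6191 m = 2.4134 kg
f_n = ½√(k/m) = 0.5·√(44737/2.4134) = 0.5·√(18537) = 68.075 Hz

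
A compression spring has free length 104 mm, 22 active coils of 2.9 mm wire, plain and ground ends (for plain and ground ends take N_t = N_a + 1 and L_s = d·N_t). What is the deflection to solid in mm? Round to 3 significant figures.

37.3 mm

N_t = 23; L_s = 2.9·23 = 66.7 mm
δ_solid = L₀ − L_s = 104 − 66.7 = 37.3 mm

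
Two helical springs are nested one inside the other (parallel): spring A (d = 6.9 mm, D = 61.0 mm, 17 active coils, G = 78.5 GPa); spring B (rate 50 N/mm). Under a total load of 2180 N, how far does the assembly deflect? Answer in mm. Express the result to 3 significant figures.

39.1 mm

k_A = Gd⁴/(8D³N_a) = (78.5×10³)(6.9⁴)/(8·61.0³·17) = 5.7642 N/mm
Parallel: k_eq = 5.7642 + 50 = 55.764 N/mm
δ = F/k_eq = 2180/55.764 = 39.093 mm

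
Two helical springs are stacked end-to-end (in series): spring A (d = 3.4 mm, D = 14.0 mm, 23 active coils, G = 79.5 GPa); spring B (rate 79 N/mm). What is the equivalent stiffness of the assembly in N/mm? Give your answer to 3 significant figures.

k_A = Gd⁴/(8D³N_a) = (79.5×10³)(3.4⁴)/(8·14.0³·23) = 21.042 N/mm
Series: 1/k_eq = 1/21.042 + 1/79 = 0.060183; k_eq = 16.616 N/mm

16.6 N/mm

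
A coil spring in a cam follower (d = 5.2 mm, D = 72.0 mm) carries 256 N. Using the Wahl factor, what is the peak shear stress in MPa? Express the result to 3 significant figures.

Spring index C = D/d = 72.0/5.2 = 13.8462
K_W = (4C−1)/(4C−4) + 0.615/C = 54.385/51.385 + 0.0444 = 1.1028
τ₀ = 8FD/(πd³) = 8·256·72.0/(π·5.2³) = 147456/441.73 = 333.81 MPa
τ_max = K·τ₀ = 1.1028 × 333.81 = 368.13 MPa

368 MPa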